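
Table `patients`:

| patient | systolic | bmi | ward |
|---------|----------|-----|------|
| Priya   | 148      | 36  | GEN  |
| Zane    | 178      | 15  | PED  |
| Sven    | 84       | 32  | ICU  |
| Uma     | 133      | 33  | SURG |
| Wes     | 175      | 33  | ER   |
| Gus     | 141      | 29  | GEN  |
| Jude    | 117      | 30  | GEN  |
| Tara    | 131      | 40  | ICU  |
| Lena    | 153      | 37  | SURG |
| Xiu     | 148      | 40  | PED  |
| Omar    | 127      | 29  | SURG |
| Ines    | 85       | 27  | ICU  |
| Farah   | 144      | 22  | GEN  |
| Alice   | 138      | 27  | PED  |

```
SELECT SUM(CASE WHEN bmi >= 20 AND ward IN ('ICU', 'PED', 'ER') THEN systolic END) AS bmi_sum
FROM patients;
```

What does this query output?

patient=Priya: ✗
patient=Zane: ✗
patient=Sven: ✓ → 84
patient=Uma: ✗
patient=Wes: ✓ → 175
patient=Gus: ✗
patient=Jude: ✗
patient=Tara: ✓ → 131
patient=Lena: ✗
patient=Xiu: ✓ → 148
patient=Omar: ✗
patient=Ines: ✓ → 85
patient=Farah: ✗
patient=Alice: ✓ → 138
bmi_sum = 84 + 175 + 131 + 148 + 85 + 138 = 761

761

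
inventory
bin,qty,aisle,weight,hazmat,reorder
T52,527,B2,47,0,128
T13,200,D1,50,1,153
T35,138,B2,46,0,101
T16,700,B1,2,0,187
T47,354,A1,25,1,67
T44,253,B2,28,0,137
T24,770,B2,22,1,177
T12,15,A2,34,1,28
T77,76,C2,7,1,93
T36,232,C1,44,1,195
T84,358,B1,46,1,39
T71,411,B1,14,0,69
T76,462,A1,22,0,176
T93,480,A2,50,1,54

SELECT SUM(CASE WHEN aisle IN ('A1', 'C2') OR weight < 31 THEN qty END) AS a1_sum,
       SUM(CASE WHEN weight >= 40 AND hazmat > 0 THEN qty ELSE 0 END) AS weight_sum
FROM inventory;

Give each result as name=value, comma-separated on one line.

[a1_sum: aisle IN ('A1', 'C2') OR weight < 31]
bin=T52: ✗
bin=T13: ✗
bin=T35: ✗
bin=T16: ✓ → 700
bin=T47: ✓ → 354
bin=T44: ✓ → 253
bin=T24: ✓ → 770
bin=T12: ✗
bin=T77: ✓ → 76
bin=T36: ✗
bin=T84: ✗
bin=T71: ✓ → 411
bin=T76: ✓ → 462
bin=T93: ✗
a1_sum = 700 + 354 + 253 + 770 + 76 + 411 + 462 = 3026
—
[weight_sum: weight >= 40 AND hazmat > 0]
bin=T52: ✗
bin=T13: ✓ → 200
bin=T35: ✗
bin=T16: ✗
bin=T47: ✗
bin=T44: ✗
bin=T24: ✗
bin=T12: ✗
bin=T77: ✗
bin=T36: ✓ → 232
bin=T84: ✓ → 358
bin=T71: ✗
bin=T76: ✗
bin=T93: ✓ → 480
weight_sum = 200 + 232 + 358 + 480 = 1270

a1_sum=3026, weight_sum=1270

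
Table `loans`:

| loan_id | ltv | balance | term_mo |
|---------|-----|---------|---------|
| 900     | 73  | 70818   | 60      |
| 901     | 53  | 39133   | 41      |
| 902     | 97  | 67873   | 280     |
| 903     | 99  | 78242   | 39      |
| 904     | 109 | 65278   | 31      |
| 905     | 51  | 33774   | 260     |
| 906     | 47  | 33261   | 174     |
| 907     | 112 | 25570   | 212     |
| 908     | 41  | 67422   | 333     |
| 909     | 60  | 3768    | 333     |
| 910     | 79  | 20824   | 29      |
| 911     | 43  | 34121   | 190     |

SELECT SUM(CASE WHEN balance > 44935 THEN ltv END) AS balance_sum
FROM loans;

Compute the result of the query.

loan_id=900: ✓ → 73
loan_id=901: ✗
loan_id=902: ✓ → 97
loan_id=903: ✓ → 99
loan_id=904: ✓ → 109
loan_id=905: ✗
loan_id=906: ✗
loan_id=907: ✗
loan_id=908: ✓ → 41
loan_id=909: ✗
loan_id=910: ✗
loan_id=911: ✗
balance_sum = 73 + 97 + 99 + 109 + 41 = 419

419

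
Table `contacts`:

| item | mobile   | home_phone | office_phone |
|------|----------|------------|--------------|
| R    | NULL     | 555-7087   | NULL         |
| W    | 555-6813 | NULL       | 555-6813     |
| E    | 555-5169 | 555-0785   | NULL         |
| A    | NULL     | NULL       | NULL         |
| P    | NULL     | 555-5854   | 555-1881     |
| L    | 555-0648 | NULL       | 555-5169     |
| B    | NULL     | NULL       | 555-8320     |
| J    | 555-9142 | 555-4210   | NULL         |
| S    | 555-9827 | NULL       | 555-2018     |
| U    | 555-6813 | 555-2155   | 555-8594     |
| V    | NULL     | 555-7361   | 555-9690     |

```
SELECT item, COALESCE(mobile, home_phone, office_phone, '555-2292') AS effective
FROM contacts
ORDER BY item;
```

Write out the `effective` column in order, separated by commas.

555-2292, 555-8320, 555-5169, 555-9142, 555-0648, 555-5854, 555-7087, 555-9827, 555-6813, 555-7361, 555-6813

item=A: mobile=NULL, home_phone=NULL, office_phone=NULL, → literal 555-2292 → 555-2292
item=B: mobile=NULL, home_phone=NULL, office_phone=555-8320 → 555-8320
item=E: mobile=555-5169 → 555-5169
item=J: mobile=555-9142 → 555-9142
item=L: mobile=555-0648 → 555-0648
item=P: mobile=NULL, home_phone=555-5854 → 555-5854
item=R: mobile=NULL, home_phone=555-7087 → 555-7087
item=S: mobile=555-9827 → 555-9827
item=U: mobile=555-6813 → 555-6813
item=V: mobile=NULL, home_phone=555-7361 → 555-7361
item=W: mobile=555-6813 → 555-6813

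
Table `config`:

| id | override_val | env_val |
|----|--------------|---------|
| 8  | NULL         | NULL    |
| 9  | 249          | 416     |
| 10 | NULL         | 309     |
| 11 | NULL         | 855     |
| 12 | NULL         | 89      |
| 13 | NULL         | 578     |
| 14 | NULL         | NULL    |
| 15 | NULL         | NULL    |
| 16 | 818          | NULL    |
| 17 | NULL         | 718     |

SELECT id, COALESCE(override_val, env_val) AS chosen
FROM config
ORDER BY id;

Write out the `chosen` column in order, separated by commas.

NULL, 249, 309, 855, 89, 578, NULL, NULL, 818, 718

id=8: override_val=NULL, env_val=NULL (all NULL) → NULL
id=9: override_val=249 → 249
id=10: override_val=NULL, env_val=309 → 309
id=11: override_val=NULL, env_val=855 → 855
id=12: override_val=NULL, env_val=89 → 89
id=13: override_val=NULL, env_val=578 → 578
id=14: override_val=NULL, env_val=NULL (all NULL) → NULL
id=15: override_val=NULL, env_val=NULL (all NULL) → NULL
id=16: override_val=818 → 818
id=17: override_val=NULL, env_val=718 → 718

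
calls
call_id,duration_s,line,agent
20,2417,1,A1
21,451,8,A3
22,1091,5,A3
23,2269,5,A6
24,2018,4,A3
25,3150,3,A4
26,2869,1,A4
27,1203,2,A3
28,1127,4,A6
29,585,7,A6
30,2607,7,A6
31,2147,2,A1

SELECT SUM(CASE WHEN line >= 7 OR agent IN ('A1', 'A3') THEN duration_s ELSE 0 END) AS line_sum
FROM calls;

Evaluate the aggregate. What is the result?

call_id=20: ✓ → 2417
call_id=21: ✓ → 451
call_id=22: ✓ → 1091
call_id=23: ✗
call_id=24: ✓ → 2018
call_id=25: ✗
call_id=26: ✗
call_id=27: ✓ → 1203
call_id=28: ✗
call_id=29: ✓ → 585
call_id=30: ✓ → 2607
call_id=31: ✓ → 2147
line_sum = 2417 + 451 + 1091 + 2018 + 1203 + 585 + 2607 + 2147 = 12519

12519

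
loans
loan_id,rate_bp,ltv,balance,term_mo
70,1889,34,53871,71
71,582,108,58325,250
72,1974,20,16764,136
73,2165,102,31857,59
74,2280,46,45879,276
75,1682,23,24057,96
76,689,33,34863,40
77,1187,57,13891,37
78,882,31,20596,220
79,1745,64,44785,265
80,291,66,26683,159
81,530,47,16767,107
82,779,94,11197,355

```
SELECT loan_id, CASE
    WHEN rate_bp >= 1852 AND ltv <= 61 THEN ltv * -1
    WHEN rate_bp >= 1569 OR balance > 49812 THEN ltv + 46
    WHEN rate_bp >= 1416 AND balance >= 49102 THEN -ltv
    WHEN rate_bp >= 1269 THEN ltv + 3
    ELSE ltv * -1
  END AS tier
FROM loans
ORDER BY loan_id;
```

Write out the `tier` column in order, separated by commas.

loan_id=70: rate_bp >= 1852 AND ltv <= 61 → -34
loan_id=71: rate_bp >= 1569 OR balance > 49812 → 154
loan_id=72: rate_bp >= 1852 AND ltv <= 61 → -20
loan_id=73: rate_bp >= 1569 OR balance > 49812 → 148
loan_id=74: rate_bp >= 1852 AND ltv <= 61 → -46
loan_id=75: rate_bp >= 1569 OR balance > 49812 → 69
loan_id=76: ELSE → -33
loan_id=77: ELSE → -57
loan_id=78: ELSE → -31
loan_id=79: rate_bp >= 1569 OR balance > 49812 → 110
loan_id=80: ELSE → -66
loan_id=81: ELSE → -47
loan_id=82: ELSE → -94

-34, 154, -20, 148, -46, 69, -33, -57, -31, 110, -66, -47, -94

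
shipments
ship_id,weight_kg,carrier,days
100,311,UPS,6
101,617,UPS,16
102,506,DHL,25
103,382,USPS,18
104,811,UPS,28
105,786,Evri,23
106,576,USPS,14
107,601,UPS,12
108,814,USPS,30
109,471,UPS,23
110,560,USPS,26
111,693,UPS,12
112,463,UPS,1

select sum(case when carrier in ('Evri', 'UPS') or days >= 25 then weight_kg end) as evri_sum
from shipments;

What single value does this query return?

6633

ship_id=100: ✓ → 311
ship_id=101: ✓ → 617
ship_id=102: ✓ → 506
ship_id=103: ✗
ship_id=104: ✓ → 811
ship_id=105: ✓ → 786
ship_id=106: ✗
ship_id=107: ✓ → 601
ship_id=108: ✓ → 814
ship_id=109: ✓ → 471
ship_id=110: ✓ → 560
ship_id=111: ✓ → 693
ship_id=112: ✓ → 463
evri_sum = 311 + 617 + 506 + 811 + 786 + 601 + 814 + 471 + 560 + 693 + 463 = 6633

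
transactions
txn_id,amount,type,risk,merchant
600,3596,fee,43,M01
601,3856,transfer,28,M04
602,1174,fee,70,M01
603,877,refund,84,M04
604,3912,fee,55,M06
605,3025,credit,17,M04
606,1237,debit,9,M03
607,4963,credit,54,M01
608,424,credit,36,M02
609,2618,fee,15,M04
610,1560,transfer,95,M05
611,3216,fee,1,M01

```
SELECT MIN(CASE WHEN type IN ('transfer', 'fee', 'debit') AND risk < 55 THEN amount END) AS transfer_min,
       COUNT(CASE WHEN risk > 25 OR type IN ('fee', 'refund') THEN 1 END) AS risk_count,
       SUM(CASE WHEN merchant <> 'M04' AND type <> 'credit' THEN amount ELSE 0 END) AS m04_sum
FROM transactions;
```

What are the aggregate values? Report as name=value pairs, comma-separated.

transfer_min=1237, risk_count=10, m04_sum=14695

[transfer_min: type IN ('transfer', 'fee', 'debit') AND risk < 55]
txn_id=600: ✓ → 3596
txn_id=601: ✓ → 3856
txn_id=602: ✗
txn_id=603: ✗
txn_id=604: ✗
txn_id=605: ✗
txn_id=606: ✓ → 1237
txn_id=607: ✗
txn_id=608: ✗
txn_id=609: ✓ → 2618
txn_id=610: ✗
txn_id=611: ✓ → 3216
transfer_min = MIN(3596, 3856, 1237, 2618, 3216) = 1237
—
[risk_count: risk > 25 OR type IN ('fee', 'refund')]
txn_id=600: ✓ → 1
txn_id=601: ✓ → 1
txn_id=602: ✓ → 1
txn_id=603: ✓ → 1
txn_id=604: ✓ → 1
txn_id=605: ✗
txn_id=606: ✗
txn_id=607: ✓ → 1
txn_id=608: ✓ → 1
txn_id=609: ✓ → 1
txn_id=610: ✓ → 1
txn_id=611: ✓ → 1
risk_count = COUNT(1, 1, 1, 1, 1, 1, 1, 1, 1, 1) = 10
—
[m04_sum: merchant <> 'M04' AND type <> 'credit']
txn_id=600: ✓ → 3596
txn_id=601: ✗
txn_id=602: ✓ → 1174
txn_id=603: ✗
txn_id=604: ✓ → 3912
txn_id=605: ✗
txn_id=606: ✓ → 1237
txn_id=607: ✗
txn_id=608: ✗
txn_id=609: ✗
txn_id=610: ✓ → 1560
txn_id=611: ✓ → 3216
m04_sum = 3596 + 1174 + 3912 + 1237 + 1560 + 3216 = 14695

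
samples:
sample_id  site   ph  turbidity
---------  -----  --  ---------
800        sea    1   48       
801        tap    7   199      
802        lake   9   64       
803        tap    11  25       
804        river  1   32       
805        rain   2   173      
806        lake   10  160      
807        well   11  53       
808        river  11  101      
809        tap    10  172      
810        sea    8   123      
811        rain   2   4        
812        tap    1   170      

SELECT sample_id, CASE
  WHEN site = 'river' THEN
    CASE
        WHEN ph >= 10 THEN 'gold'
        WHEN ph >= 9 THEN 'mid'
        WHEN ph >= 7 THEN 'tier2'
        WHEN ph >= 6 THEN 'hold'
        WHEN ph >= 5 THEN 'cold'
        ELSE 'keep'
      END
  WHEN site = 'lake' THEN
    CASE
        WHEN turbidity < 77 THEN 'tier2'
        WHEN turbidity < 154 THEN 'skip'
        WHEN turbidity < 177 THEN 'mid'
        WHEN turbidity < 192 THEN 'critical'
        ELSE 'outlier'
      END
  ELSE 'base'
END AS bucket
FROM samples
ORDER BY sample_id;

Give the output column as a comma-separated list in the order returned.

base, base, tier2, base, keep, base, mid, base, gold, base, base, base, base

sample_id=800: site='sea' → outer ELSE → base
sample_id=801: site='tap' → outer ELSE → base
sample_id=802: site='lake' → inner[turbidity < 77] → tier2
sample_id=803: site='tap' → outer ELSE → base
sample_id=804: site='river' → inner[ELSE] → keep
sample_id=805: site='rain' → outer ELSE → base
sample_id=806: site='lake' → inner[turbidity < 177] → mid
sample_id=807: site='well' → outer ELSE → base
sample_id=808: site='river' → inner[ph >= 10] → gold
sample_id=809: site='tap' → outer ELSE → base
sample_id=810: site='sea' → outer ELSE → base
sample_id=811: site='rain' → outer ELSE → base
sample_id=812: site='tap' → outer ELSE → base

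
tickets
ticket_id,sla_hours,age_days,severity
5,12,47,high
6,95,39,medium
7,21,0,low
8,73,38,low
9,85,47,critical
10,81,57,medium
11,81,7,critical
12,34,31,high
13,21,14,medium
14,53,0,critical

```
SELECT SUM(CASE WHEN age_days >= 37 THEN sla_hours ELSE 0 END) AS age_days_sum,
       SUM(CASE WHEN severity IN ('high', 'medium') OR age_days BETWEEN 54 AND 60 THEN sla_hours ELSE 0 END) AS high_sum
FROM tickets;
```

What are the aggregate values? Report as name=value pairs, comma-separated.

age_days_sum=346, high_sum=243

[age_days_sum: age_days >= 37]
ticket_id=5: ✓ → 12
ticket_id=6: ✓ → 95
ticket_id=7: ✗
ticket_id=8: ✓ → 73
ticket_id=9: ✓ → 85
ticket_id=10: ✓ → 81
ticket_id=11: ✗
ticket_id=12: ✗
ticket_id=13: ✗
ticket_id=14: ✗
age_days_sum = 12 + 95 + 73 + 85 + 81 = 346
—
[high_sum: severity IN ('high', 'medium') OR age_days BETWEEN 54 AND 60]
ticket_id=5: ✓ → 12
ticket_id=6: ✓ → 95
ticket_id=7: ✗
ticket_id=8: ✗
ticket_id=9: ✗
ticket_id=10: ✓ → 81
ticket_id=11: ✗
ticket_id=12: ✓ → 34
ticket_id=13: ✓ → 21
ticket_id=14: ✗
high_sum = 12 + 95 + 81 + 34 + 21 = 243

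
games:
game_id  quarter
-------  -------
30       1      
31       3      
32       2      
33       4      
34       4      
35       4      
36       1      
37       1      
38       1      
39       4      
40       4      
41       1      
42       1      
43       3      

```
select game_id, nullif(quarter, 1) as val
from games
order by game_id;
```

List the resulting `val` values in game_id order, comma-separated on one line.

game_id=30: quarter=1 vs 1: equal → NULL
game_id=31: quarter=3 vs 1: differ → 3
game_id=32: quarter=2 vs 1: differ → 2
game_id=33: quarter=4 vs 1: differ → 4
game_id=34: quarter=4 vs 1: differ → 4
game_id=35: quarter=4 vs 1: differ → 4
game_id=36: quarter=1 vs 1: equal → NULL
game_id=37: quarter=1 vs 1: equal → NULL
game_id=38: quarter=1 vs 1: equal → NULL
game_id=39: quarter=4 vs 1: differ → 4
game_id=40: quarter=4 vs 1: differ → 4
game_id=41: quarter=1 vs 1: equal → NULL
game_id=42: quarter=1 vs 1: equal → NULL
game_id=43: quarter=3 vs 1: differ → 3

NULL, 3, 2, 4, 4, 4, NULL, NULL, NULL, 4, 4, NULL, NULL, 3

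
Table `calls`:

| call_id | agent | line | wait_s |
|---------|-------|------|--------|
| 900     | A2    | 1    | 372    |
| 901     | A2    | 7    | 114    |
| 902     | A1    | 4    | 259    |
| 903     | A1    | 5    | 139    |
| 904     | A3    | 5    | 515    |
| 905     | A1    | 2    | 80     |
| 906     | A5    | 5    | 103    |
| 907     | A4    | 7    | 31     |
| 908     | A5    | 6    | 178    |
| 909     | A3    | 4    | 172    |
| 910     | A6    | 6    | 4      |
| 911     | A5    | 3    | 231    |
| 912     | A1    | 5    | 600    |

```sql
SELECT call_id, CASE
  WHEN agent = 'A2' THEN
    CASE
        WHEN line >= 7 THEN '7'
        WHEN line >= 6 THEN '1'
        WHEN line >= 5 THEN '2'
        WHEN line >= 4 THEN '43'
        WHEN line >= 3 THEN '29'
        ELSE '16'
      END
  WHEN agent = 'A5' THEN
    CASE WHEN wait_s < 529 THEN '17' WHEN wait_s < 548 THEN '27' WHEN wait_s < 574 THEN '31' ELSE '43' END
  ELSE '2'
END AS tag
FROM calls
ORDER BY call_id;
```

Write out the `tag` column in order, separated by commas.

16, 7, 2, 2, 2, 2, 17, 2, 17, 2, 2, 17, 2

call_id=900: agent='A2' → inner[ELSE] → 16
call_id=901: agent='A2' → inner[line >= 7] → 7
call_id=902: agent='A1' → outer ELSE → 2
call_id=903: agent='A1' → outer ELSE → 2
call_id=904: agent='A3' → outer ELSE → 2
call_id=905: agent='A1' → outer ELSE → 2
call_id=906: agent='A5' → inner[wait_s < 529] → 17
call_id=907: agent='A4' → outer ELSE → 2
call_id=908: agent='A5' → inner[wait_s < 529] → 17
call_id=909: agent='A3' → outer ELSE → 2
call_id=910: agent='A6' → outer ELSE → 2
call_id=911: agent='A5' → inner[wait_s < 529] → 17
call_id=912: agent='A1' → outer ELSE → 2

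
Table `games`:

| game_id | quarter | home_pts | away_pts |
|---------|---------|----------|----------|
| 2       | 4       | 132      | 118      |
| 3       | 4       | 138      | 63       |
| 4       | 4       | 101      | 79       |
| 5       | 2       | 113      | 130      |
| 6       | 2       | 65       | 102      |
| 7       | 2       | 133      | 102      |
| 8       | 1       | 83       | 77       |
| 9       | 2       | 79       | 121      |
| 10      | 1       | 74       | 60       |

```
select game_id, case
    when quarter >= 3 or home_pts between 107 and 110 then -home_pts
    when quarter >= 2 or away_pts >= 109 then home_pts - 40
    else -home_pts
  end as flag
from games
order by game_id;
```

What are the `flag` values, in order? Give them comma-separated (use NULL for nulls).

-132, -138, -101, 73, 25, 93, -83, 39, -74

game_id=2: quarter >= 3 or home_pts between 107 and 110 → -132
game_id=3: quarter >= 3 or home_pts between 107 and 110 → -138
game_id=4: quarter >= 3 or home_pts between 107 and 110 → -101
game_id=5: quarter >= 2 or away_pts >= 109 → 73
game_id=6: quarter >= 2 or away_pts >= 109 → 25
game_id=7: quarter >= 2 or away_pts >= 109 → 93
game_id=8: ELSE → -83
game_id=9: quarter >= 2 or away_pts >= 109 → 39
game_id=10: ELSE → -74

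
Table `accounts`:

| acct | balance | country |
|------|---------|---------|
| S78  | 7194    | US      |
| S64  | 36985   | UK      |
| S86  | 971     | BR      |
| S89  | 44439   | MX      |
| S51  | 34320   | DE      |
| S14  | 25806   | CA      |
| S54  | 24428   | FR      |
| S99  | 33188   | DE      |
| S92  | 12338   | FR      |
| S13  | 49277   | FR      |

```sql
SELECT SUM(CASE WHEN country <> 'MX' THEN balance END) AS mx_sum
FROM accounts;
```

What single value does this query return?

acct=S78: ✓ → 7194
acct=S64: ✓ → 36985
acct=S86: ✓ → 971
acct=S89: ✗
acct=S51: ✓ → 34320
acct=S14: ✓ → 25806
acct=S54: ✓ → 24428
acct=S99: ✓ → 33188
acct=S92: ✓ → 12338
acct=S13: ✓ → 49277
mx_sum = 7194 + 36985 + 971 + 34320 + 25806 + 24428 + 33188 + 12338 + 49277 = 224507

224507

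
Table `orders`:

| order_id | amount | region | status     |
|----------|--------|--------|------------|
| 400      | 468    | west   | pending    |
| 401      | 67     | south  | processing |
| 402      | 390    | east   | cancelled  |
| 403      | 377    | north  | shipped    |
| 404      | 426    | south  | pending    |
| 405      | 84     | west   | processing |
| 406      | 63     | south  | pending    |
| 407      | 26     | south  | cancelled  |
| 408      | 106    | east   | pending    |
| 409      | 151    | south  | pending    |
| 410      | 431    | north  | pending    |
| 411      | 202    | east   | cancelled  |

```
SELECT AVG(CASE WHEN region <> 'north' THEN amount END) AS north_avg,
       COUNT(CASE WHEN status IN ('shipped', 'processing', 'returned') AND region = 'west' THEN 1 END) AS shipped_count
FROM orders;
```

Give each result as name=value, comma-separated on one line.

[north_avg: region <> 'north']
order_id=400: ✓ → 468
order_id=401: ✓ → 67
order_id=402: ✓ → 390
order_id=403: ✗
order_id=404: ✓ → 426
order_id=405: ✓ → 84
order_id=406: ✓ → 63
order_id=407: ✓ → 26
order_id=408: ✓ → 106
order_id=409: ✓ → 151
order_id=410: ✗
order_id=411: ✓ → 202
north_avg = (468 + 67 + 390 + 426 + 84 + 63 + 26 + 106 + 151 + 202) / 10 = 198.3
—
[shipped_count: status IN ('shipped', 'processing', 'returned') AND region = 'west']
order_id=400: ✗
order_id=401: ✗
order_id=402: ✗
order_id=403: ✗
order_id=404: ✗
order_id=405: ✓ → 1
order_id=406: ✗
order_id=407: ✗
order_id=408: ✗
order_id=409: ✗
order_id=410: ✗
order_id=411: ✗
shipped_count = COUNT(1) = 1

north_avg=198.3, shipped_count=1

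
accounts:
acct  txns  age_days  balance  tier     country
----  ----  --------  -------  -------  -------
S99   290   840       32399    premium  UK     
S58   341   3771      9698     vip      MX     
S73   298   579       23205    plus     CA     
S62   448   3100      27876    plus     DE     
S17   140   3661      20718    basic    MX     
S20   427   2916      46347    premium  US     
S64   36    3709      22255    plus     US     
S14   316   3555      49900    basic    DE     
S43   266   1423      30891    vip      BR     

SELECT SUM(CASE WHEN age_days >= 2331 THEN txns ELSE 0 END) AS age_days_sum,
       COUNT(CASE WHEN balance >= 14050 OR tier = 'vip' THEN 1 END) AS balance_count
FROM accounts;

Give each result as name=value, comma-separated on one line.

[age_days_sum: age_days >= 2331]
acct=S99: ✗
acct=S58: ✓ → 341
acct=S73: ✗
acct=S62: ✓ → 448
acct=S17: ✓ → 140
acct=S20: ✓ → 427
acct=S64: ✓ → 36
acct=S14: ✓ → 316
acct=S43: ✗
age_days_sum = 341 + 448 + 140 + 427 + 36 + 316 = 1708
—
[balance_count: balance >= 14050 OR tier = 'vip']
acct=S99: ✓ → 1
acct=S58: ✓ → 1
acct=S73: ✓ → 1
acct=S62: ✓ → 1
acct=S17: ✓ → 1
acct=S20: ✓ → 1
acct=S64: ✓ → 1
acct=S14: ✓ → 1
acct=S43: ✓ → 1
balance_count = COUNT(1, 1, 1, 1, 1, 1, 1, 1, 1) = 9

age_days_sum=1708, balance_count=9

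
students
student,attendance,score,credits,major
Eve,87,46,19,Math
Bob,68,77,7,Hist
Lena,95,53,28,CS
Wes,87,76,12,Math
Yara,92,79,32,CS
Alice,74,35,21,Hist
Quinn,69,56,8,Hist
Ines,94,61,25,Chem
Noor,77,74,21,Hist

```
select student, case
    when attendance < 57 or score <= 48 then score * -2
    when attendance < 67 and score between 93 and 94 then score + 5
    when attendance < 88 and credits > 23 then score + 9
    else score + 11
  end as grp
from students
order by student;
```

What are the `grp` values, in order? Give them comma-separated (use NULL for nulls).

-70, 88, -92, 72, 64, 85, 67, 87, 90

student=Alice: attendance < 57 or score <= 48 → -70
student=Bob: ELSE → 88
student=Eve: attendance < 57 or score <= 48 → -92
student=Ines: ELSE → 72
student=Lena: ELSE → 64
student=Noor: ELSE → 85
student=Quinn: ELSE → 67
student=Wes: ELSE → 87
student=Yara: ELSE → 90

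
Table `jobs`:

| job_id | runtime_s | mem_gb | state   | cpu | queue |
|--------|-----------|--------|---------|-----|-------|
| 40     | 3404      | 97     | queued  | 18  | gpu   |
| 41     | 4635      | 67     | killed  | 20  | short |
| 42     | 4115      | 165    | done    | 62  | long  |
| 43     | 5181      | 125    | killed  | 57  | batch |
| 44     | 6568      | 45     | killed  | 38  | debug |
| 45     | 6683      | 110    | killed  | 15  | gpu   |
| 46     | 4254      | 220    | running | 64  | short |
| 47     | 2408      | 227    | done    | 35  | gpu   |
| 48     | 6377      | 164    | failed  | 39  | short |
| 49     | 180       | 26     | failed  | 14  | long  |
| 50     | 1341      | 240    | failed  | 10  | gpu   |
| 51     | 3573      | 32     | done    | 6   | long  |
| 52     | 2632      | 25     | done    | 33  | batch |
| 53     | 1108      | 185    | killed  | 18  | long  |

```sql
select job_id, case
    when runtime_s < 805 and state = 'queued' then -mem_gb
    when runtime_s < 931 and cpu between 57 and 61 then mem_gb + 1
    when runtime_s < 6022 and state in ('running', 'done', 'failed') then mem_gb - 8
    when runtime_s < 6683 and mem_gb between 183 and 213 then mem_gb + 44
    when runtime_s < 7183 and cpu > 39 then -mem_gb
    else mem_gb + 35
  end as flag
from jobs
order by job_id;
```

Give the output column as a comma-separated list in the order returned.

job_id=40: ELSE → 132
job_id=41: ELSE → 102
job_id=42: runtime_s < 6022 and state in ('running', 'done', 'failed') → 157
job_id=43: runtime_s < 7183 and cpu > 39 → -125
job_id=44: ELSE → 80
job_id=45: ELSE → 145
job_id=46: runtime_s < 6022 and state in ('running', 'done', 'failed') → 212
job_id=47: runtime_s < 6022 and state in ('running', 'done', 'failed') → 219
job_id=48: ELSE → 199
job_id=49: runtime_s < 6022 and state in ('running', 'done', 'failed') → 18
job_id=50: runtime_s < 6022 and state in ('running', 'done', 'failed') → 232
job_id=51: runtime_s < 6022 and state in ('running', 'done', 'failed') → 24
job_id=52: runtime_s < 6022 and state in ('running', 'done', 'failed') → 17
job_id=53: runtime_s < 6683 and mem_gb between 183 and 213 → 229

132, 102, 157, -125, 80, 145, 212, 219, 199, 18, 232, 24, 17, 229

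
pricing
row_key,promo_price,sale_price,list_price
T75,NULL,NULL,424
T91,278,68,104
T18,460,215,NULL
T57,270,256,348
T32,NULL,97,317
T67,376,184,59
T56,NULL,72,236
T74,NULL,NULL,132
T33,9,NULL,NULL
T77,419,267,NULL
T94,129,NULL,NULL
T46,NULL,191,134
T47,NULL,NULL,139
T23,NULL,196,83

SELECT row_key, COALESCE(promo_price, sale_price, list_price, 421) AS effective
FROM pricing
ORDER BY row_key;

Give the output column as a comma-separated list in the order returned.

460, 196, 97, 9, 191, 139, 72, 270, 376, 132, 424, 419, 278, 129

row_key=T18: promo_price=460 → 460
row_key=T23: promo_price=NULL, sale_price=196 → 196
row_key=T32: promo_price=NULL, sale_price=97 → 97
row_key=T33: promo_price=9 → 9
row_key=T46: promo_price=NULL, sale_price=191 → 191
row_key=T47: promo_price=NULL, sale_price=NULL, list_price=139 → 139
row_key=T56: promo_price=NULL, sale_price=72 → 72
row_key=T57: promo_price=270 → 270
row_key=T67: promo_price=376 → 376
row_key=T74: promo_price=NULL, sale_price=NULL, list_price=132 → 132
row_key=T75: promo_price=NULL, sale_price=NULL, list_price=424 → 424
row_key=T77: promo_price=419 → 419
row_key=T91: promo_price=278 → 278
row_key=T94: promo_price=129 → 129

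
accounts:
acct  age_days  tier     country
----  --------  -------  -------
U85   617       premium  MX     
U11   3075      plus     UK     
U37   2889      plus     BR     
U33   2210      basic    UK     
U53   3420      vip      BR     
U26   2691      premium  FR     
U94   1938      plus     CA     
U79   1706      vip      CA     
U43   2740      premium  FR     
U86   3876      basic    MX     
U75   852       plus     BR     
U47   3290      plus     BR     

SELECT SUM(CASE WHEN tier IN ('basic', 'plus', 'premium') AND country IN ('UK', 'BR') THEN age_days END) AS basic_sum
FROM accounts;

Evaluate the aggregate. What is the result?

12316

acct=U85: ✗
acct=U11: ✓ → 3075
acct=U37: ✓ → 2889
acct=U33: ✓ → 2210
acct=U53: ✗
acct=U26: ✗
acct=U94: ✗
acct=U79: ✗
acct=U43: ✗
acct=U86: ✗
acct=U75: ✓ → 852
acct=U47: ✓ → 3290
basic_sum = 3075 + 2889 + 2210 + 852 + 3290 = 12316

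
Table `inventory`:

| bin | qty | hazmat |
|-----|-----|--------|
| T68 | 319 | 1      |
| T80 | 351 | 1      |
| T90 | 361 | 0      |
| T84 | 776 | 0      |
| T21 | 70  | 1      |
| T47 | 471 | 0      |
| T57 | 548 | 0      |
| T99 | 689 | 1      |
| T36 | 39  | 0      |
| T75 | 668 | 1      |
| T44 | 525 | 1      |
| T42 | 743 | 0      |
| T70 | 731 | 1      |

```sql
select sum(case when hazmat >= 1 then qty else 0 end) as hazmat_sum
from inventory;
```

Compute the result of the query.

3353

bin=T68: ✓ → 319
bin=T80: ✓ → 351
bin=T90: ✗
bin=T84: ✗
bin=T21: ✓ → 70
bin=T47: ✗
bin=T57: ✗
bin=T99: ✓ → 689
bin=T36: ✗
bin=T75: ✓ → 668
bin=T44: ✓ → 525
bin=T42: ✗
bin=T70: ✓ → 731
hazmat_sum = 319 + 351 + 70 + 689 + 668 + 525 + 731 = 3353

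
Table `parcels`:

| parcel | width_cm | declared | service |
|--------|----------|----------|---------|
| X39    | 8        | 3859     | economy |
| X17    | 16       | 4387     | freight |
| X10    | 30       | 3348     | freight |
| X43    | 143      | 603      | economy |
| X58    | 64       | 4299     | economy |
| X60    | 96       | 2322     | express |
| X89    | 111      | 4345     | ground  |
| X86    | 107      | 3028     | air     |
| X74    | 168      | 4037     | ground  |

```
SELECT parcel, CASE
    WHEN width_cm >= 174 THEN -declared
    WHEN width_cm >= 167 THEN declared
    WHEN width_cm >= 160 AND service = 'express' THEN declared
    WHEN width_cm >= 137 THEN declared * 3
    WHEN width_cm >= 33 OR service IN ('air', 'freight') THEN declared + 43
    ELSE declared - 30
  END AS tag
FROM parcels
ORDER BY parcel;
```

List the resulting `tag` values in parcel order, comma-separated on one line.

parcel=X10: width_cm >= 33 OR service IN ('air', 'freight') → 3391
parcel=X17: width_cm >= 33 OR service IN ('air', 'freight') → 4430
parcel=X39: ELSE → 3829
parcel=X43: width_cm >= 137 → 1809
parcel=X58: width_cm >= 33 OR service IN ('air', 'freight') → 4342
parcel=X60: width_cm >= 33 OR service IN ('air', 'freight') → 2365
parcel=X74: width_cm >= 167 → 4037
parcel=X86: width_cm >= 33 OR service IN ('air', 'freight') → 3071
parcel=X89: width_cm >= 33 OR service IN ('air', 'freight') → 4388

3391, 4430, 3829, 1809, 4342, 2365, 4037, 3071, 4388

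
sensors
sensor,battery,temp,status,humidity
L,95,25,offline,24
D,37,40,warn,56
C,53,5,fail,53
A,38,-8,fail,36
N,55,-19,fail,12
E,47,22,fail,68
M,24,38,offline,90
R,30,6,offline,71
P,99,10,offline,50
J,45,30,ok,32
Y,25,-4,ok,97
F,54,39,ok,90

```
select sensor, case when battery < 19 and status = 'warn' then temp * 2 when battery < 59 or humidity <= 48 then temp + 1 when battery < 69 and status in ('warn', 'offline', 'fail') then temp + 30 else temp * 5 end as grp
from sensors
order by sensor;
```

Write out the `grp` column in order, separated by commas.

-7, 6, 41, 23, 40, 31, 26, 39, -18, 50, 7, -3

sensor=A: battery < 59 or humidity <= 48 → -7
sensor=C: battery < 59 or humidity <= 48 → 6
sensor=D: battery < 59 or humidity <= 48 → 41
sensor=E: battery < 59 or humidity <= 48 → 23
sensor=F: battery < 59 or humidity <= 48 → 40
sensor=J: battery < 59 or humidity <= 48 → 31
sensor=L: battery < 59 or humidity <= 48 → 26
sensor=M: battery < 59 or humidity <= 48 → 39
sensor=N: battery < 59 or humidity <= 48 → -18
sensor=P: ELSE → 50
sensor=R: battery < 59 or humidity <= 48 → 7
sensor=Y: battery < 59 or humidity <= 48 → -3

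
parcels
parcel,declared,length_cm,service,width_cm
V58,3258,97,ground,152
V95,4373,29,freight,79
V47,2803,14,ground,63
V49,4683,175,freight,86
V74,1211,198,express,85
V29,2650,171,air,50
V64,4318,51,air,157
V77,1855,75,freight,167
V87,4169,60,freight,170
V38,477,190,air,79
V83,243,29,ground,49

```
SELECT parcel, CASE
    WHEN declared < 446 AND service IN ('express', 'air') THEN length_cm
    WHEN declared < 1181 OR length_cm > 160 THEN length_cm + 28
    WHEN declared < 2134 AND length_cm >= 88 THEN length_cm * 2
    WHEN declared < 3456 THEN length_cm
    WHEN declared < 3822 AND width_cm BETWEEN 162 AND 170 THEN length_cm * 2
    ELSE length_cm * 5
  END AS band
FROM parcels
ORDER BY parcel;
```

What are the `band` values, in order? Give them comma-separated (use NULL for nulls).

199, 218, 14, 203, 97, 255, 226, 75, 57, 300, 145

parcel=V29: declared < 1181 OR length_cm > 160 → 199
parcel=V38: declared < 1181 OR length_cm > 160 → 218
parcel=V47: declared < 3456 → 14
parcel=V49: declared < 1181 OR length_cm > 160 → 203
parcel=V58: declared < 3456 → 97
parcel=V64: ELSE → 255
parcel=V74: declared < 1181 OR length_cm > 160 → 226
parcel=V77: declared < 3456 → 75
parcel=V83: declared < 1181 OR length_cm > 160 → 57
parcel=V87: ELSE → 300
parcel=V95: ELSE → 145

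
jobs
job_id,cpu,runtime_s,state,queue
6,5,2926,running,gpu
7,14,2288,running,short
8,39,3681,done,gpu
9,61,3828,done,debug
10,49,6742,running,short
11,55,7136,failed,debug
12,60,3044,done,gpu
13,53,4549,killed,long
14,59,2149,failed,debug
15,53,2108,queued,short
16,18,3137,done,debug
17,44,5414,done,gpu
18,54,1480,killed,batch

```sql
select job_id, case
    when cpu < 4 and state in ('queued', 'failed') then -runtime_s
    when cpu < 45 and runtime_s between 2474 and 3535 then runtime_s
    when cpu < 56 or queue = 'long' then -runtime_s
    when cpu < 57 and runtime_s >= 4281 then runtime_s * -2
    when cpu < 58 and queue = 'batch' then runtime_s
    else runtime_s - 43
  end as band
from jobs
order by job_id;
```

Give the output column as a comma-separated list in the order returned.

job_id=6: cpu < 45 and runtime_s between 2474 and 3535 → 2926
job_id=7: cpu < 56 or queue = 'long' → -2288
job_id=8: cpu < 56 or queue = 'long' → -3681
job_id=9: ELSE → 3785
job_id=10: cpu < 56 or queue = 'long' → -6742
job_id=11: cpu < 56 or queue = 'long' → -7136
job_id=12: ELSE → 3001
job_id=13: cpu < 56 or queue = 'long' → -4549
job_id=14: ELSE → 2106
job_id=15: cpu < 56 or queue = 'long' → -2108
job_id=16: cpu < 45 and runtime_s between 2474 and 3535 → 3137
job_id=17: cpu < 56 or queue = 'long' → -5414
job_id=18: cpu < 56 or queue = 'long' → -1480

2926, -2288, -3681, 3785, -6742, -7136, 3001, -4549, 2106, -2108, 3137, -5414, -1480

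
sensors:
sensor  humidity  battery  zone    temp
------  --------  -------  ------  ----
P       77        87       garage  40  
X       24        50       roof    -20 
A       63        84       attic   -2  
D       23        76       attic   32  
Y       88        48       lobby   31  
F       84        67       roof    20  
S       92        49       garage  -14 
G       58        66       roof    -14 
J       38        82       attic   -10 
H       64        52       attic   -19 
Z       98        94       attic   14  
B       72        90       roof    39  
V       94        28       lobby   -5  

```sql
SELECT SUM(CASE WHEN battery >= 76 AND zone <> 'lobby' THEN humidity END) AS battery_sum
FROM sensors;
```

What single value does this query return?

371

sensor=P: ✓ → 77
sensor=X: ✗
sensor=A: ✓ → 63
sensor=D: ✓ → 23
sensor=Y: ✗
sensor=F: ✗
sensor=S: ✗
sensor=G: ✗
sensor=J: ✓ → 38
sensor=H: ✗
sensor=Z: ✓ → 98
sensor=B: ✓ → 72
sensor=V: ✗
battery_sum = 77 + 63 + 23 + 38 + 98 + 72 = 371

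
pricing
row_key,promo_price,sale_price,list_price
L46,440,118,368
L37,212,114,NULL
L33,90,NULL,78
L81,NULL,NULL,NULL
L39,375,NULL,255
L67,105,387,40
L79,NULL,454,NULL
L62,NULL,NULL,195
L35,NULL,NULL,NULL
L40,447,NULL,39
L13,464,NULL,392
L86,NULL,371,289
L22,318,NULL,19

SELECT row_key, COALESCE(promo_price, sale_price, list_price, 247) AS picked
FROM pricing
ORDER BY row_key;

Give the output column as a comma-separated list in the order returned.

464, 318, 90, 247, 212, 375, 447, 440, 195, 105, 454, 247, 371

row_key=L13: promo_price=464 → 464
row_key=L22: promo_price=318 → 318
row_key=L33: promo_price=90 → 90
row_key=L35: promo_price=NULL, sale_price=NULL, list_price=NULL, → literal 247 → 247
row_key=L37: promo_price=212 → 212
row_key=L39: promo_price=375 → 375
row_key=L40: promo_price=447 → 447
row_key=L46: promo_price=440 → 440
row_key=L62: promo_price=NULL, sale_price=NULL, list_price=195 → 195
row_key=L67: promo_price=105 → 105
row_key=L79: promo_price=NULL, sale_price=454 → 454
row_key=L81: promo_price=NULL, sale_price=NULL, list_price=NULL, → literal 247 → 247
row_key=L86: promo_price=NULL, sale_price=371 → 371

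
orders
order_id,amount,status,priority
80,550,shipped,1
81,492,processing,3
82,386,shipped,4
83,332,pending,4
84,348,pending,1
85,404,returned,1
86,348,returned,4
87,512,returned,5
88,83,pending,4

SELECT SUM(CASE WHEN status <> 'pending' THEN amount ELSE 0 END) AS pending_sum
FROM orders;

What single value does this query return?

2692

order_id=80: ✓ → 550
order_id=81: ✓ → 492
order_id=82: ✓ → 386
order_id=83: ✗
order_id=84: ✗
order_id=85: ✓ → 404
order_id=86: ✓ → 348
order_id=87: ✓ → 512
order_id=88: ✗
pending_sum = 550 + 492 + 386 + 404 + 348 + 512 = 2692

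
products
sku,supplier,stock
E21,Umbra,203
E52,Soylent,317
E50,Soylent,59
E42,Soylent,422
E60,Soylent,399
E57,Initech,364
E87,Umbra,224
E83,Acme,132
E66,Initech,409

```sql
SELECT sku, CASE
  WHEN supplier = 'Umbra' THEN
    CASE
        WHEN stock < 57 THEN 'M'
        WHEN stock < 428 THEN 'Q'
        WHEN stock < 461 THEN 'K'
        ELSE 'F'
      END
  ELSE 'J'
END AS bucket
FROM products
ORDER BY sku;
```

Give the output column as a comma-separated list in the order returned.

sku=E21: supplier='Umbra' → inner[stock < 428] → Q
sku=E42: supplier='Soylent' → outer ELSE → J
sku=E50: supplier='Soylent' → outer ELSE → J
sku=E52: supplier='Soylent' → outer ELSE → J
sku=E57: supplier='Initech' → outer ELSE → J
sku=E60: supplier='Soylent' → outer ELSE → J
sku=E66: supplier='Initech' → outer ELSE → J
sku=E83: supplier='Acme' → outer ELSE → J
sku=E87: supplier='Umbra' → inner[stock < 428] → Q

Q, J, J, J, J, J, J, J, Q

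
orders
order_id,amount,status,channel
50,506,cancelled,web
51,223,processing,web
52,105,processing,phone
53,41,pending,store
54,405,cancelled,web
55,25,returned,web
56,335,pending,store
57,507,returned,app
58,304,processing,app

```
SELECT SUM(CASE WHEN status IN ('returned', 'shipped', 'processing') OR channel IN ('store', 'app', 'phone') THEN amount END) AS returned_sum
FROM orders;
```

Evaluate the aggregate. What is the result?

order_id=50: ✗
order_id=51: ✓ → 223
order_id=52: ✓ → 105
order_id=53: ✓ → 41
order_id=54: ✗
order_id=55: ✓ → 25
order_id=56: ✓ → 335
order_id=57: ✓ → 507
order_id=58: ✓ → 304
returned_sum = 223 + 105 + 41 + 25 + 335 + 507 + 304 = 1540

1540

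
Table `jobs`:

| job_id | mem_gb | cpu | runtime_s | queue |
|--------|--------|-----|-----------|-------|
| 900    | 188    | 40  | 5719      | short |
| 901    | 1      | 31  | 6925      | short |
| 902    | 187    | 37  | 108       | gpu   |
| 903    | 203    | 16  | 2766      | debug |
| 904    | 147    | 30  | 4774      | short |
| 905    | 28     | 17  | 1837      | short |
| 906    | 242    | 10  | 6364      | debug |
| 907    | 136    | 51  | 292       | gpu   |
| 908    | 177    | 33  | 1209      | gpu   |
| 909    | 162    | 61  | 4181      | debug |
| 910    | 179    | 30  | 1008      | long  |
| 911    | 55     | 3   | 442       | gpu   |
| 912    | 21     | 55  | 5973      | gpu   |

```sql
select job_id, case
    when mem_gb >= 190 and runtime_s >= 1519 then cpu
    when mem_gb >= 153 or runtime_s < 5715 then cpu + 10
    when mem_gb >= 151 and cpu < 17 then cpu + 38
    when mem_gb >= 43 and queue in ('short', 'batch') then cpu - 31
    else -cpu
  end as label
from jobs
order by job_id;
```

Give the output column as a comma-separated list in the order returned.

50, -31, 47, 16, 40, 27, 10, 61, 43, 71, 40, 13, -55

job_id=900: mem_gb >= 153 or runtime_s < 5715 → 50
job_id=901: ELSE → -31
job_id=902: mem_gb >= 153 or runtime_s < 5715 → 47
job_id=903: mem_gb >= 190 and runtime_s >= 1519 → 16
job_id=904: mem_gb >= 153 or runtime_s < 5715 → 40
job_id=905: mem_gb >= 153 or runtime_s < 5715 → 27
job_id=906: mem_gb >= 190 and runtime_s >= 1519 → 10
job_id=907: mem_gb >= 153 or runtime_s < 5715 → 61
job_id=908: mem_gb >= 153 or runtime_s < 5715 → 43
job_id=909: mem_gb >= 153 or runtime_s < 5715 → 71
job_id=910: mem_gb >= 153 or runtime_s < 5715 → 40
job_id=911: mem_gb >= 153 or runtime_s < 5715 → 13
job_id=912: ELSE → -55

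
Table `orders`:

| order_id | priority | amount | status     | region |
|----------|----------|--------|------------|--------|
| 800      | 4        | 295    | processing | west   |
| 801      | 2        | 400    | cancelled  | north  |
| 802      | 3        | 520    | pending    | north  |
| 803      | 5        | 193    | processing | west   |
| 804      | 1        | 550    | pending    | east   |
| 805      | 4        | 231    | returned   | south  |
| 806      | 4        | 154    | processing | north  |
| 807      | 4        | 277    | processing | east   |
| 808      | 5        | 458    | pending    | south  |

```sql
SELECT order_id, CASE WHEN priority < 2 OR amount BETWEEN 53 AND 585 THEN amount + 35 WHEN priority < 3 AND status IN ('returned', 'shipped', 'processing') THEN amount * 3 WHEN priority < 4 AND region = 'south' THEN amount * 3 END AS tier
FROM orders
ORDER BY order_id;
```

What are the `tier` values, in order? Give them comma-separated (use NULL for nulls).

330, 435, 555, 228, 585, 266, 189, 312, 493

order_id=800: priority < 2 OR amount BETWEEN 53 AND 585 → 330
order_id=801: priority < 2 OR amount BETWEEN 53 AND 585 → 435
order_id=802: priority < 2 OR amount BETWEEN 53 AND 585 → 555
order_id=803: priority < 2 OR amount BETWEEN 53 AND 585 → 228
order_id=804: priority < 2 OR amount BETWEEN 53 AND 585 → 585
order_id=805: priority < 2 OR amount BETWEEN 53 AND 585 → 266
order_id=806: priority < 2 OR amount BETWEEN 53 AND 585 → 189
order_id=807: priority < 2 OR amount BETWEEN 53 AND 585 → 312
order_id=808: priority < 2 OR amount BETWEEN 53 AND 585 → 493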